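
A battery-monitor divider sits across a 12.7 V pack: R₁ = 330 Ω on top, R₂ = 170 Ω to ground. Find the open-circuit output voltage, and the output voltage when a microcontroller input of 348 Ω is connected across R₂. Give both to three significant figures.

Unloaded: 4.32 V; loaded: 3.27 V

Open-circuit: V = 12.7 × 170/(330 + 170) = 4.32 V.
With the load, R₂ becomes R₂‖R_L = 114.2 Ω, so V = 12.7 × 114.2/444.2 = 3.27 V.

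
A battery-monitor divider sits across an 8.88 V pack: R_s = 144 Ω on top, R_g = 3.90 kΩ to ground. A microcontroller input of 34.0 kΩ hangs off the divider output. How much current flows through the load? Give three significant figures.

I_L ≈ 0.251 mA

R_g‖R_L = 3499 Ω; V_out = 8.88 × 3499/3643 = 8.529 V.
I_L = V_out / R_L = 8.529 / 34.0 kΩ = 0.251 mA.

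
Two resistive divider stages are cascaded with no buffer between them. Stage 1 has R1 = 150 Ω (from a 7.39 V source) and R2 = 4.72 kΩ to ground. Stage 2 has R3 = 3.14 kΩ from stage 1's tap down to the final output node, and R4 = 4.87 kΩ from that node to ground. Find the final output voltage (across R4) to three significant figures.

V_out ≈ 4.28 V

Stage 2 presents R3+R4 = 8010 Ω as a load on stage 1's tap.
Stage 1's lower leg becomes R2‖(R3+R4) = 2970 Ω, so V_mid = 7.39 × 2970/3120 = 7.035 V.
Stage 2 is itself unloaded: V_out = V_mid × R4/(R3+R4) = 7.035 × 4870/8010 = 4.28 V.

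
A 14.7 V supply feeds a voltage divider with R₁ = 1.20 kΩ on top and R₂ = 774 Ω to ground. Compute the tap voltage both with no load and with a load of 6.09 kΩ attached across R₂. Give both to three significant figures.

Open-circuit: V = 14.7 × 774/(1200 + 774) = 5.76 V.
With the load, R₂ becomes R₂‖R_L = 686.7 Ω, so V = 14.7 × 686.7/1887 = 5.35 V.

Unloaded: 5.76 V; loaded: 5.35 V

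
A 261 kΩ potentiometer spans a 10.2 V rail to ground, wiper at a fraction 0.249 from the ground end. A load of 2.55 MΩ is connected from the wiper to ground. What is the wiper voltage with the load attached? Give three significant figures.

V ≈ 2.49 V

The wiper splits the pot into (1−α)R = 196.0 kΩ above and αR = 64.99 kΩ below.
Lower section ‖ load = 63.37 kΩ.
V_wiper = 10.2 × 63.37/(196.0 + 63.37) = 2.49 V.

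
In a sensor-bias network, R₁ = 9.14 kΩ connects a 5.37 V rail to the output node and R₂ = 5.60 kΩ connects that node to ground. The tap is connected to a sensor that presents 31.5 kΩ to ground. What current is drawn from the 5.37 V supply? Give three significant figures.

I ≈ 0.386 mA

R₂‖R_L = 4.755 kΩ, so the source sees R₁ + R₂‖R_L = 13.89 kΩ.
I = 5.37 V / 13.89 kΩ = 0.386 mA.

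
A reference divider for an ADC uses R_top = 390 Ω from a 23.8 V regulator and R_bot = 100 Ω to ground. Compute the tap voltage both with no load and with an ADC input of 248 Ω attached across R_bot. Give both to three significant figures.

Open-circuit: V = 23.8 × 100/(390 + 100) = 4.86 V.
With the load, R_bot becomes R_bot‖R_L = 71.26 Ω, so V = 23.8 × 71.26/461.3 = 3.68 V.

Unloaded: 4.86 V; loaded: 3.68 V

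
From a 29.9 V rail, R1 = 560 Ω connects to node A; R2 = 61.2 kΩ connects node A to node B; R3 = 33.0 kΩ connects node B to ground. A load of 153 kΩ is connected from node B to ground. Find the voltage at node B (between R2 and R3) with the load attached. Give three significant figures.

V ≈ 9.13 V

At node B, R3 is in parallel with the load: R3‖R_L = 27150 Ω.
Below node A the resistance is R2 + (R3‖R_L) = 88350 Ω, so V_A = 29.9 × 88350/88910 = 29.71 V.
Then V_B = V_A × (R3‖R_L)/(R2 + R3‖R_L) = 29.71 × 27150/88350 = 9.13 V.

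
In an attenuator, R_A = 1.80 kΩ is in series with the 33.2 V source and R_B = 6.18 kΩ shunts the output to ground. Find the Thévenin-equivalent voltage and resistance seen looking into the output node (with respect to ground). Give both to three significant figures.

V_th is the open-circuit tap voltage: 33.2 × 6.18/(1.80 + 6.18) = 25.7 V.
With the supply zeroed, R_A and R_B appear in parallel from the tap: R_th = R_A‖R_B = (1.80 × 6.18)/7.980 = 1.39 kΩ.

V_th = 25.7 V, R_th = 1.39 kΩ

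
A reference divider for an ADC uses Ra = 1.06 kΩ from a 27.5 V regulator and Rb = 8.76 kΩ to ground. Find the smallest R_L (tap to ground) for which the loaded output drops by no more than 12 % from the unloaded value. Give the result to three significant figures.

Output resistance R_th = Ra‖Rb = (1060 × 8760)/9820 = 945.6 Ω.
The fractional drop is R_th/(R_th + R_L); requiring this ≤ 0.120 gives R_L ≥ R_th(1/0.120 − 1) = 945.6 × 7.333 = 6.93 kΩ.

R_L(min) ≈ 6.93 kΩ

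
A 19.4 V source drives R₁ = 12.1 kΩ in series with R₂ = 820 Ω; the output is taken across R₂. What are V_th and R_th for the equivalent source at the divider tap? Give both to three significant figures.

V_th is the open-circuit tap voltage: 19.4 × 820/(12100 + 820) = 1.23 V.
With the supply zeroed, R₁ and R₂ appear in parallel from the tap: R_th = R₁‖R₂ = (12100 × 820)/12920 = 768 Ω.

V_th = 1.23 V, R_th = 768 Ω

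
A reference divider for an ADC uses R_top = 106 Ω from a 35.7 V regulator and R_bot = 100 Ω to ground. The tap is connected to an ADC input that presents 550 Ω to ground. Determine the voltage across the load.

V_out ≈ 15.8 V

The load sits in parallel with R_bot: R_bot‖R_L = (100 × 550) / (100 + 550) = 84.62 Ω.
V_out = 35.7 × 84.62 / (106 + 84.62) = 35.7 × 84.62/190.6 = 15.8 V.
(Unloaded it would have been 17.3 V.)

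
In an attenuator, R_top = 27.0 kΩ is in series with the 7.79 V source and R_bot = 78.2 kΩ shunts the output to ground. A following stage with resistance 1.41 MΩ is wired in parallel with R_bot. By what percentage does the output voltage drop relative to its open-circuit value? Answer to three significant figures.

1.40 %

The divider's output (Thévenin) resistance is R_top‖R_bot = 20.07 kΩ.
Fractional drop under load = R_th/(R_th + R_L) = 20.07 / (20.07 + 1410) = 0.01403.
So the output falls by 1.40 %.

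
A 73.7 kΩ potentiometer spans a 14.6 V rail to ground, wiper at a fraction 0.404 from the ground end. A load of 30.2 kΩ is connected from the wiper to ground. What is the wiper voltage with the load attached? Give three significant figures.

V ≈ 3.72 V

The wiper splits the pot into (1−α)R = 43.93 kΩ above and αR = 29.77 kΩ below.
Lower section ‖ load = 14.99 kΩ.
V_wiper = 14.6 × 14.99/(43.93 + 14.99) = 3.72 V.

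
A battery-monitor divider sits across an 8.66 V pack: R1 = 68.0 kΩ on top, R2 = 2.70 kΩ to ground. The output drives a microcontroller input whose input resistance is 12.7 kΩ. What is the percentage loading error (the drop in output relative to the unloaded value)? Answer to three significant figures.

17.0 %

Unloaded V = 8.66 × 2.70/70.70 = 0.3307 V.
Loaded: R2‖R_L = 2.227 kΩ, giving V = 8.66 × 2.227/70.23 = 0.2746 V.
Drop = (0.3307 − 0.2746) / 0.3307 = 17.0 %.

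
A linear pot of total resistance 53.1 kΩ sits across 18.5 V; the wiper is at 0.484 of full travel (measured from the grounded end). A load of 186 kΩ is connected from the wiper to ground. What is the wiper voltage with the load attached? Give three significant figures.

The wiper splits the pot into (1−α)R = 27.40 kΩ above and αR = 25.70 kΩ below.
Lower section ‖ load = 22.58 kΩ.
V_wiper = 18.5 × 22.58/(27.40 + 22.58) = 8.36 V.

V ≈ 8.36 V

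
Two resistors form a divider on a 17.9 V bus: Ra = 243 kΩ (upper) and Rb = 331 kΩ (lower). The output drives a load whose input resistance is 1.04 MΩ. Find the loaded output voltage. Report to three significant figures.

V_out ≈ 9.10 V

The load sits in parallel with Rb: Rb‖R_L = (331 × 1040) / (331 + 1040) = 251.1 kΩ.
V_out = 17.9 × 251.1 / (243 + 251.1) = 17.9 × 251.1/494.1 = 9.10 V.
(Unloaded it would have been 10.3 V.)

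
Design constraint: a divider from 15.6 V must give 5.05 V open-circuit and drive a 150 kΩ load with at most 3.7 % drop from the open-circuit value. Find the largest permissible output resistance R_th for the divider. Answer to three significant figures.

R_th ≤ 5.76 kΩ

Loading drop = R_th/(R_th + R_L) ≤ 0.0370, so R_th ≤ R_L · ε/(1−ε) = 150 kΩ × 0.0370/0.9630 = 5.76 kΩ.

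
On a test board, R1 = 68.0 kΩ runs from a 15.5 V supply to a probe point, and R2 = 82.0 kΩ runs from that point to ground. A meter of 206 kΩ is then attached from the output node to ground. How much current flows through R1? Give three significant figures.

R2‖R_L = 58.65 kΩ, so the source sees R1 + R2‖R_L = 126.7 kΩ.
I = 15.5 V / 126.7 kΩ = 0.122 mA.

I ≈ 0.122 mA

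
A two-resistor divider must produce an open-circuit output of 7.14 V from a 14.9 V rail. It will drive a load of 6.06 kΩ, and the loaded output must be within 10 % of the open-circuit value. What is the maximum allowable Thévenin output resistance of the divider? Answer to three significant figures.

R_th ≤ 673 Ω

Loading drop = R_th/(R_th + R_L) ≤ 0.100, so R_th ≤ R_L · ε/(1−ε) = 6.06 kΩ × 0.100/0.9000 = 673 Ω.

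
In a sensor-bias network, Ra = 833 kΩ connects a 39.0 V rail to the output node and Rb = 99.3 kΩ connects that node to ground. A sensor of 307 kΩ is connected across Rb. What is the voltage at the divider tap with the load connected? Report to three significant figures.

V_out ≈ 3.22 V

The load sits in parallel with Rb: Rb‖R_L = (99.3 × 307) / (99.3 + 307) = 75.03 kΩ.
V_out = 39.0 × 75.03 / (833 + 75.03) = 39.0 × 75.03/908.0 = 3.22 V.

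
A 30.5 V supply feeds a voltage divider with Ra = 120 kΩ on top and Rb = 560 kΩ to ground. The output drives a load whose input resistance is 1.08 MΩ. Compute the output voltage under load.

The load sits in parallel with Rb: Rb‖R_L = (560 × 1080) / (560 + 1080) = 368.8 kΩ.
V_out = 30.5 × 368.8 / (120 + 368.8) = 30.5 × 368.8/488.8 = 23.0 V.

V_out ≈ 23.0 V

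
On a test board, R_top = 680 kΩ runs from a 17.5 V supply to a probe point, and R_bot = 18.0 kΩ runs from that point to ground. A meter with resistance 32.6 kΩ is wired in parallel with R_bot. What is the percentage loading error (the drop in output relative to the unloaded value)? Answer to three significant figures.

35.0 %

Unloaded V = 17.5 × 18.0/698.0 = 0.4513 V.
Loaded: R_bot‖R_L = 11.60 kΩ, giving V = 17.5 × 11.60/691.6 = 0.2934 V.
Drop = (0.4513 − 0.2934) / 0.4513 = 35.0 %.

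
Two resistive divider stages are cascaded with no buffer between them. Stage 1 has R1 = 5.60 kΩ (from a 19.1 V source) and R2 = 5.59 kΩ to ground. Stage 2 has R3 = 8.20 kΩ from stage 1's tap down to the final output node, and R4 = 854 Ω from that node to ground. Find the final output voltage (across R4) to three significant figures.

Stage 2 presents R3+R4 = 9054 Ω as a load on stage 1's tap.
Stage 1's lower leg becomes R2‖(R3+R4) = 3456 Ω, so V_mid = 19.1 × 3456/9056 = 7.289 V.
Stage 2 is itself unloaded: V_out = V_mid × R4/(R3+R4) = 7.289 × 854/9054 = 0.688 V.

V_out ≈ 0.688 V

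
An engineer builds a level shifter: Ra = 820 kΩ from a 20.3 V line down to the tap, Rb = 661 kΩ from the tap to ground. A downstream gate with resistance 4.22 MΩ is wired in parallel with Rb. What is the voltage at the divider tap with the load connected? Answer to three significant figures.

V_out ≈ 8.34 V

The load sits in parallel with Rb: Rb‖R_L = (661 × 4220) / (661 + 4220) = 571.5 kΩ.
V_out = 20.3 × 571.5 / (820 + 571.5) = 20.3 × 571.5/1391 = 8.34 V.
(Unloaded it would have been 9.06 V.)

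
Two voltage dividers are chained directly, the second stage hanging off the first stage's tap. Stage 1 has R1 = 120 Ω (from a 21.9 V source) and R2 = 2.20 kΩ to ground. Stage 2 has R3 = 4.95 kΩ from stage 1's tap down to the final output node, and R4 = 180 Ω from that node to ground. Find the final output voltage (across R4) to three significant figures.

Stage 2 presents R3+R4 = 5130 Ω as a load on stage 1's tap.
Stage 1's lower leg becomes R2‖(R3+R4) = 1540 Ω, so V_mid = 21.9 × 1540/1660 = 20.32 V.
Stage 2 is itself unloaded: V_out = V_mid × R4/(R3+R4) = 20.32 × 180/5130 = 0.713 V.

V_out ≈ 0.713 V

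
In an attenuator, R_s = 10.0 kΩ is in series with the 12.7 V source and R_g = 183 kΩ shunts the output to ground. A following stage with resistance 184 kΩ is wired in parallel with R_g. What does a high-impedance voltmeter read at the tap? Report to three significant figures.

The load sits in parallel with R_g: R_g‖R_L = (183 × 184) / (183 + 184) = 91.75 kΩ.
V_out = 12.7 × 91.75 / (10.0 + 91.75) = 12.7 × 91.75/101.7 = 11.5 V.
(Unloaded it would have been 12.0 V.)

V_out ≈ 11.5 V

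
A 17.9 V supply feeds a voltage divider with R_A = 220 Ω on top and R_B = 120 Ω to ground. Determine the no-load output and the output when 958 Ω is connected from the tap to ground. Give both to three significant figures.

Unloaded: 6.32 V; loaded: 5.84 V

Open-circuit: V = 17.9 × 120/(220 + 120) = 6.32 V.
With the load, R_B becomes R_B‖R_L = 106.6 Ω, so V = 17.9 × 106.6/326.6 = 5.84 V.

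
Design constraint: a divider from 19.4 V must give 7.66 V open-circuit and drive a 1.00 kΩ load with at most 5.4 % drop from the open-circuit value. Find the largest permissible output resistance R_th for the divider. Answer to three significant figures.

R_th ≤ 57.1 Ω

Loading drop = R_th/(R_th + R_L) ≤ 0.0540, so R_th ≤ R_L · ε/(1−ε) = 1.00 kΩ × 0.0540/0.9460 = 57.1 Ω.
(Any R1, R2 with R2/(R1+R2) = 0.395 and R1‖R2 ≤ 57.1 Ω will meet the spec.)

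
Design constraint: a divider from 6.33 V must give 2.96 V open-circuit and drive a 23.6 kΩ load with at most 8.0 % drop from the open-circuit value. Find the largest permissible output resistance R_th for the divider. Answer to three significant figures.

Loading drop = R_th/(R_th + R_L) ≤ 0.0800, so R_th ≤ R_L · ε/(1−ε) = 23.6 kΩ × 0.0800/0.9200 = 2.05 kΩ.
(Any R1, R2 with R2/(R1+R2) = 0.468 and R1‖R2 ≤ 2.05 kΩ will meet the spec.)

R_th ≤ 2.05 kΩ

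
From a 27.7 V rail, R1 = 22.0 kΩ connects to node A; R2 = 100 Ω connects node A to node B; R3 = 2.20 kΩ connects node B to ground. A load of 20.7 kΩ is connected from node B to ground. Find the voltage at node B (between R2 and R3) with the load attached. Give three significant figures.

V ≈ 2.29 V

At node B, R3 is in parallel with the load: R3‖R_L = 1989 Ω.
Below node A the resistance is R2 + (R3‖R_L) = 2089 Ω, so V_A = 27.7 × 2089/24090 = 2.402 V.
Then V_B = V_A × (R3‖R_L)/(R2 + R3‖R_L) = 2.402 × 1989/2089 = 2.29 V.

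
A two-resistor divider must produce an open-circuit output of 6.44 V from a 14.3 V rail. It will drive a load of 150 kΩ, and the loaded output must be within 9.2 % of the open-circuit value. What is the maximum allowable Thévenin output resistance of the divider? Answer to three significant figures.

R_th ≤ 15.2 kΩ

Loading drop = R_th/(R_th + R_L) ≤ 0.0920, so R_th ≤ R_L · ε/(1−ε) = 150 kΩ × 0.0920/0.9080 = 15.2 kΩ.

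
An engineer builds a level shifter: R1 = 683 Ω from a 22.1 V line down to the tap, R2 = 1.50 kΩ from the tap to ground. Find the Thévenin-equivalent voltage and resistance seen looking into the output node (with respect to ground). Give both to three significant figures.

V_th = 15.2 V, R_th = 469 Ω

V_th is the open-circuit tap voltage: 22.1 × 1500/(683 + 1500) = 15.2 V.
With the supply zeroed, R1 and R2 appear in parallel from the tap: R_th = R1‖R2 = (683 × 1500)/2183 = 469 Ω.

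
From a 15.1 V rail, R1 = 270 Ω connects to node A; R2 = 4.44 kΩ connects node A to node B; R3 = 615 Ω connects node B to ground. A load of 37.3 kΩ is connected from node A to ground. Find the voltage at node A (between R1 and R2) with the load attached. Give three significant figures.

Below node A the series string R2+R3 = 5055 Ω sits in parallel with the 37300 Ω load: 4452 Ω.
V_A = 15.1 × 4452/(270 + 4452) = 14.2 V.

V ≈ 14.2 V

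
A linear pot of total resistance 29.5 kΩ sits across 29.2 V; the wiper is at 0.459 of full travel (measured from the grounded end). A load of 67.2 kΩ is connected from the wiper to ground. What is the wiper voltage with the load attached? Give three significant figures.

V ≈ 12.1 V

The wiper splits the pot into (1−α)R = 15.96 kΩ above and αR = 13.54 kΩ below.
Lower section ‖ load = 11.27 kΩ.
V_wiper = 29.2 × 11.27/(15.96 + 11.27) = 12.1 V.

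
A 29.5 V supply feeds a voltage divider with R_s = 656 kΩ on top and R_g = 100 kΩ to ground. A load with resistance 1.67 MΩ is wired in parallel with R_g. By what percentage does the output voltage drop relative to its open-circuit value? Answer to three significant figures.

The divider's output (Thévenin) resistance is R_s‖R_g = 86.77 kΩ.
Fractional drop under load = R_th/(R_th + R_L) = 86.77 / (86.77 + 1670) = 0.04939.
So the output falls by 4.94 %.

4.94 %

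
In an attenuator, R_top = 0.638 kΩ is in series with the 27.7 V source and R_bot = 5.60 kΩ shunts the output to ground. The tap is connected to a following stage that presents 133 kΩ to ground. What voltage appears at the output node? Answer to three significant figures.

The load sits in parallel with R_bot: R_bot‖R_L = (5600 × 133000) / (5600 + 133000) = 5374 Ω.
V_out = 27.7 × 5374 / (638 + 5374) = 27.7 × 5374/6012 = 24.8 V.

V_out ≈ 24.8 V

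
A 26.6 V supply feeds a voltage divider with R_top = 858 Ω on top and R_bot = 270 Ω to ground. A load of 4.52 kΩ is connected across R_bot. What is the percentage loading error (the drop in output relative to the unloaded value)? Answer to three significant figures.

4.35 %

The divider's output (Thévenin) resistance is R_top‖R_bot = 205.4 Ω.
Fractional drop under load = R_th/(R_th + R_L) = 205.4 / (205.4 + 4520) = 0.04346.
So the output falls by 4.35 %.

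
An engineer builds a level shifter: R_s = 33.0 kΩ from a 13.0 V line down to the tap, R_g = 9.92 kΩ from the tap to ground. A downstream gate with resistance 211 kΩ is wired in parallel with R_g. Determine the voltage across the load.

The load sits in parallel with R_g: R_g‖R_L = (9.92 × 211) / (9.92 + 211) = 9.475 kΩ.
V_out = 13.0 × 9.475 / (33.0 + 9.475) = 13.0 × 9.475/42.47 = 2.90 V.

V_out ≈ 2.90 V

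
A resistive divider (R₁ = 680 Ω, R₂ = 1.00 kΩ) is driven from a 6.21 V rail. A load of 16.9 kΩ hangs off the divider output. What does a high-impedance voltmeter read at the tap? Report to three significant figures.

V_out ≈ 3.61 V

The load sits in parallel with R₂: R₂‖R_L = (1000 × 16900) / (1000 + 16900) = 944.1 Ω.
V_out = 6.21 × 944.1 / (680 + 944.1) = 6.21 × 944.1/1624 = 3.61 V.
(Unloaded it would have been 3.70 V.)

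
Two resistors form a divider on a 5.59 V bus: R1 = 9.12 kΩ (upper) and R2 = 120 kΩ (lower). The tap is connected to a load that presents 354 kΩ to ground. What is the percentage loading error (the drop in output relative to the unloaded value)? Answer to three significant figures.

2.34 %

The divider's output (Thévenin) resistance is R1‖R2 = 8.476 kΩ.
Fractional drop under load = R_th/(R_th + R_L) = 8.476 / (8.476 + 354) = 0.02338.
So the output falls by 2.34 %.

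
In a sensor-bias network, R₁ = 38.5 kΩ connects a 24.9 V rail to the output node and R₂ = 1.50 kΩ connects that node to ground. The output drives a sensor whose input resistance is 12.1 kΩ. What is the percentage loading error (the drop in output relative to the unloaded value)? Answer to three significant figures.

The divider's output (Thévenin) resistance is R₁‖R₂ = 1.444 kΩ.
Fractional drop under load = R_th/(R_th + R_L) = 1.444 / (1.444 + 12.1) = 0.1066.
So the output falls by 10.7 %.

10.7 %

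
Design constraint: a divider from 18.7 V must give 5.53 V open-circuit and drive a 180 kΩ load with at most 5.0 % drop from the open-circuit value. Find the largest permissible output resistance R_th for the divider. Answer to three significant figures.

R_th ≤ 9.47 kΩ

Loading drop = R_th/(R_th + R_L) ≤ 0.0500, so R_th ≤ R_L · ε/(1−ε) = 180 kΩ × 0.0500/0.9500 = 9.47 kΩ.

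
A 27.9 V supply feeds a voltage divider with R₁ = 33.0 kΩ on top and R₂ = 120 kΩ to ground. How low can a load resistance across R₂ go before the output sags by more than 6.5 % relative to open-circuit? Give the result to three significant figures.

R_L(min) ≈ 372 kΩ

Output resistance R_th = R₁‖R₂ = (33.0 × 120)/153.0 = 25.88 kΩ.
The fractional drop is R_th/(R_th + R_L); requiring this ≤ 0.0650 gives R_L ≥ R_th(1/0.0650 − 1) = 25.88 × 14.38 = 372 kΩ.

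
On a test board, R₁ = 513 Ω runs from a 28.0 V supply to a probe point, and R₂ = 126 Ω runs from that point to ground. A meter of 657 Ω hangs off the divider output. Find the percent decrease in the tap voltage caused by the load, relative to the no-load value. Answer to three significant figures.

Unloaded V = 28.0 × 126/639.0 = 5.5211 V.
Loaded: R₂‖R_L = 105.7 Ω, giving V = 28.0 × 105.7/618.7 = 4.7845 V.
Drop = (5.5211 − 4.7845) / 5.5211 = 13.3 %.

13.3 %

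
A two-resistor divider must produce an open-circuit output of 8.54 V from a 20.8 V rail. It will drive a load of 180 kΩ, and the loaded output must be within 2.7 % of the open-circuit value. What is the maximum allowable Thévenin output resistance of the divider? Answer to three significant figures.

R_th ≤ 4.99 kΩ

Loading drop = R_th/(R_th + R_L) ≤ 0.0270, so R_th ≤ R_L · ε/(1−ε) = 180 kΩ × 0.0270/0.9730 = 4.99 kΩ.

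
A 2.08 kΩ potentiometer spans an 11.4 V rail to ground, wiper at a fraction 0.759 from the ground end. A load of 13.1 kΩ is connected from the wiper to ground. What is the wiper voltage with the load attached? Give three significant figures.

V ≈ 8.41 V

The wiper splits the pot into (1−α)R = 501.3 Ω above and αR = 1579 Ω below.
Lower section ‖ load = 1409 Ω.
V_wiper = 11.4 × 1409/(501.3 + 1409) = 8.41 V.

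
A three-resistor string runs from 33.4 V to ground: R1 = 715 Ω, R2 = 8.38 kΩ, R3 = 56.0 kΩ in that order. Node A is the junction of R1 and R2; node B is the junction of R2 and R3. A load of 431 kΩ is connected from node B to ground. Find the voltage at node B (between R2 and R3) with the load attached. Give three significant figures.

V ≈ 28.2 V

At node B, R3 is in parallel with the load: R3‖R_L = 49560 Ω.
Below node A the resistance is R2 + (R3‖R_L) = 57940 Ω, so V_A = 33.4 × 57940/58660 = 32.99 V.
Then V_B = V_A × (R3‖R_L)/(R2 + R3‖R_L) = 32.99 × 49560/57940 = 28.2 V.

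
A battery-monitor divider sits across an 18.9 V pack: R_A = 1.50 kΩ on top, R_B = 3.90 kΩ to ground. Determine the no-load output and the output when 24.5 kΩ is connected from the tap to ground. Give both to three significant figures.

Open-circuit: V = 18.9 × 3.90/(1.50 + 3.90) = 13.7 V.
With the load, R_B becomes R_B‖R_L = 3.364 kΩ, so V = 18.9 × 3.364/4.864 = 13.1 V.

Unloaded: 13.7 V; loaded: 13.1 V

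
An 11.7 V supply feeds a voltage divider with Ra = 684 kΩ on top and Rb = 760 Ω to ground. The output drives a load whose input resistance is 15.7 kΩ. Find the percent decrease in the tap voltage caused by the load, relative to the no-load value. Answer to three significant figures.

The divider's output (Thévenin) resistance is Ra‖Rb = 759.2 Ω.
Fractional drop under load = R_th/(R_th + R_L) = 759.2 / (759.2 + 15700) = 0.04612.
So the output falls by 4.61 %.

4.61 %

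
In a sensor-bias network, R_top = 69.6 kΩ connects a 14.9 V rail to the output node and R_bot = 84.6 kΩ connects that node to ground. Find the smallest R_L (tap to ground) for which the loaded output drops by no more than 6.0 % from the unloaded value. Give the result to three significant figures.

Output resistance R_th = R_top‖R_bot = (69.6 × 84.6)/154.2 = 38.19 kΩ.
The fractional drop is R_th/(R_th + R_L); requiring this ≤ 0.0600 gives R_L ≥ R_th(1/0.0600 − 1) = 38.19 × 15.67 = 598 kΩ.

R_L(min) ≈ 598 kΩ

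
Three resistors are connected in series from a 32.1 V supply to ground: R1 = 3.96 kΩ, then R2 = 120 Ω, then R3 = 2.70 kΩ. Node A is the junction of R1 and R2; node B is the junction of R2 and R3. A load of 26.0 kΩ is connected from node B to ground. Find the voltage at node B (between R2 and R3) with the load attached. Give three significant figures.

At node B, R3 is in parallel with the load: R3‖R_L = 2446 Ω.
Below node A the resistance is R2 + (R3‖R_L) = 2566 Ω, so V_A = 32.1 × 2566/6526 = 12.62 V.
Then V_B = V_A × (R3‖R_L)/(R2 + R3‖R_L) = 12.62 × 2446/2566 = 12.0 V.

V ≈ 12.0 V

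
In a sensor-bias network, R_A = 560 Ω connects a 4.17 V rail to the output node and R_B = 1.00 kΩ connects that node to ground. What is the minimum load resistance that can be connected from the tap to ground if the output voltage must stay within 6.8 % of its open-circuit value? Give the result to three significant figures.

Output resistance R_th = R_A‖R_B = (560 × 1000)/1560 = 359.0 Ω.
The fractional drop is R_th/(R_th + R_L); requiring this ≤ 0.0680 gives R_L ≥ R_th(1/0.0680 − 1) = 359.0 × 13.71 = 4.92 kΩ.

R_L(min) ≈ 4.92 kΩ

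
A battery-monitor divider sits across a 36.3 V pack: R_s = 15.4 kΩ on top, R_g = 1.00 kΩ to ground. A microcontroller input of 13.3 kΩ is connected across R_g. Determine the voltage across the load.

The load sits in parallel with R_g: R_g‖R_L = (1.00 × 13.3) / (1.00 + 13.3) = 0.9301 kΩ.
V_out = 36.3 × 0.9301 / (15.4 + 0.9301) = 36.3 × 0.9301/16.33 = 2.07 V.

V_out ≈ 2.07 V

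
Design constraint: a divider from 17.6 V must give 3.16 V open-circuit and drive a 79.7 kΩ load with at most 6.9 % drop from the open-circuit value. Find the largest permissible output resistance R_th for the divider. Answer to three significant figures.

Loading drop = R_th/(R_th + R_L) ≤ 0.0690, so R_th ≤ R_L · ε/(1−ε) = 79.7 kΩ × 0.0690/0.9310 = 5.91 kΩ.
(Any R1, R2 with R2/(R1+R2) = 0.180 and R1‖R2 ≤ 5.91 kΩ will meet the spec.)

R_th ≤ 5.91 kΩ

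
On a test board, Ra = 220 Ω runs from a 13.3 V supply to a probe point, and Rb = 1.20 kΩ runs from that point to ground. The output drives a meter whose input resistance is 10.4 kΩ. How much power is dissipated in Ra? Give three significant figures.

P ≈ 23.2 mW

Total resistance from the source is Ra + (Rb‖R_L) = 1296 Ω, so I = 13.3/1296 Ω = 10.26 mA.
P = I²·Ra = (10.26 mA)² × 220 Ω = 23.2 mW.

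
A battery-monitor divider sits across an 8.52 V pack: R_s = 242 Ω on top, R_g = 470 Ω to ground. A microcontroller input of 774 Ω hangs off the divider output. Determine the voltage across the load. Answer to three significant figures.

The load sits in parallel with R_g: R_g‖R_L = (470 × 774) / (470 + 774) = 292.4 Ω.
V_out = 8.52 × 292.4 / (242 + 292.4) = 8.52 × 292.4/534.4 = 4.66 V.

V_out ≈ 4.66 V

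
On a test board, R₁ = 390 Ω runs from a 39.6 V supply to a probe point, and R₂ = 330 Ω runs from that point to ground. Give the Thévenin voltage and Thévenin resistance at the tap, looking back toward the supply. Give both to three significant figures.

V_th is the open-circuit tap voltage: 39.6 × 330/(390 + 330) = 18.1 V.
With the supply zeroed, R₁ and R₂ appear in parallel from the tap: R_th = R₁‖R₂ = (390 × 330)/720.0 = 179 Ω.

V_th = 18.1 V, R_th = 179 Ω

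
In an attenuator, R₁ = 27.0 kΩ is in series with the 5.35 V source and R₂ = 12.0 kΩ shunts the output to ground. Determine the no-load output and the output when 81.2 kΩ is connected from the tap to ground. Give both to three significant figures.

Unloaded: 1.65 V; loaded: 1.49 V

Open-circuit: V = 5.35 × 12.0/(27.0 + 12.0) = 1.65 V.
With the load, R₂ becomes R₂‖R_L = 10.45 kΩ, so V = 5.35 × 10.45/37.45 = 1.49 V.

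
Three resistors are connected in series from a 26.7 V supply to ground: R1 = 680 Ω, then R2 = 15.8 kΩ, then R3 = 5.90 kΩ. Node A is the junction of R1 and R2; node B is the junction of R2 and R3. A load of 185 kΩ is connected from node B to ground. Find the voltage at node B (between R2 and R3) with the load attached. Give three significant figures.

At node B, R3 is in parallel with the load: R3‖R_L = 5718 Ω.
Below node A the resistance is R2 + (R3‖R_L) = 21520 Ω, so V_A = 26.7 × 21520/22200 = 25.88 V.
Then V_B = V_A × (R3‖R_L)/(R2 + R3‖R_L) = 25.88 × 5718/21520 = 6.88 V.

V ≈ 6.88 V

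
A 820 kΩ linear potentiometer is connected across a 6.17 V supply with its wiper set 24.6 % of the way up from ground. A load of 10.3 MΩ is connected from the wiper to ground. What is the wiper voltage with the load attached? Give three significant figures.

V ≈ 1.50 V

The wiper splits the pot into (1−α)R = 618.3 kΩ above and αR = 201.7 kΩ below.
Lower section ‖ load = 197.8 kΩ.
V_wiper = 6.17 × 197.8/(618.3 + 197.8) = 1.50 V.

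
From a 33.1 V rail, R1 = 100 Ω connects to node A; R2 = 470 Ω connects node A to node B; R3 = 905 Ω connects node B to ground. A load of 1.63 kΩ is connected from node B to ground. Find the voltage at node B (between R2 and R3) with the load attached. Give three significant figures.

At node B, R3 is in parallel with the load: R3‖R_L = 581.9 Ω.
Below node A the resistance is R2 + (R3‖R_L) = 1052 Ω, so V_A = 33.1 × 1052/1152 = 30.23 V.
Then V_B = V_A × (R3‖R_L)/(R2 + R3‖R_L) = 30.23 × 581.9/1052 = 16.7 V.

V ≈ 16.7 V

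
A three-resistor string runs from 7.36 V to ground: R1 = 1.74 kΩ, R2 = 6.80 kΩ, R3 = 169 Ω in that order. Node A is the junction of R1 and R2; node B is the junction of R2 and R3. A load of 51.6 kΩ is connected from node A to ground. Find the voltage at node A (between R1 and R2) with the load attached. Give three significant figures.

V ≈ 5.73 V

Below node A the series string R2+R3 = 6969 Ω sits in parallel with the 51600 Ω load: 6140 Ω.
V_A = 7.36 × 6140/(1740 + 6140) = 5.73 V.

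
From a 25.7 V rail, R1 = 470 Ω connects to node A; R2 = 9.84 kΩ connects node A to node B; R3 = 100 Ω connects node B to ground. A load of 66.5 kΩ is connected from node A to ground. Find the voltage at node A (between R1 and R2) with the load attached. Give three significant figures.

V ≈ 24.4 V

Below node A the series string R2+R3 = 9940 Ω sits in parallel with the 66500 Ω load: 8647 Ω.
V_A = 25.7 × 8647/(470 + 8647) = 24.4 V.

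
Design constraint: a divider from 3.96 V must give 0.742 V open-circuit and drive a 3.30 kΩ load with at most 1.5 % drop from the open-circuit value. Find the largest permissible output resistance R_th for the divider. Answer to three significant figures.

R_th ≤ 50.3 Ω

Loading drop = R_th/(R_th + R_L) ≤ 0.0150, so R_th ≤ R_L · ε/(1−ε) = 3.30 kΩ × 0.0150/0.9850 = 50.3 Ω.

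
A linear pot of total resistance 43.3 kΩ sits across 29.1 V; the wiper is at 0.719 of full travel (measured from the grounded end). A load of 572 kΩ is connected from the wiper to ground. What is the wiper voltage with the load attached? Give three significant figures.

V ≈ 20.6 V

The wiper splits the pot into (1−α)R = 12.17 kΩ above and αR = 31.13 kΩ below.
Lower section ‖ load = 29.53 kΩ.
V_wiper = 29.1 × 29.53/(12.17 + 29.53) = 20.6 V.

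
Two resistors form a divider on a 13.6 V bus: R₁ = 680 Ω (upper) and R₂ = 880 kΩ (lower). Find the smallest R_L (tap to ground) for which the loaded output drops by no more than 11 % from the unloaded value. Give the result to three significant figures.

R_L(min) ≈ 5.50 kΩ

Output resistance R_th = R₁‖R₂ = (680 × 880000)/880700 = 679.5 Ω.
The fractional drop is R_th/(R_th + R_L); requiring this ≤ 0.110 gives R_L ≥ R_th(1/0.110 − 1) = 679.5 × 8.091 = 5.50 kΩ.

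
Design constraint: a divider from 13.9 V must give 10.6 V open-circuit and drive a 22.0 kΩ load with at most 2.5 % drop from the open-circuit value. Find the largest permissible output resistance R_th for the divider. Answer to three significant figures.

R_th ≤ 564 Ω

Loading drop = R_th/(R_th + R_L) ≤ 0.0250, so R_th ≤ R_L · ε/(1−ε) = 22.0 kΩ × 0.0250/0.9750 = 564 Ω.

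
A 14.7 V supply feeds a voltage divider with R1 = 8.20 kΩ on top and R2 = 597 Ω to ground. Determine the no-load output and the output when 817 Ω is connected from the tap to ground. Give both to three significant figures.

Open-circuit: V = 14.7 × 597/(8200 + 597) = 0.998 V.
With the load, R2 becomes R2‖R_L = 344.9 Ω, so V = 14.7 × 344.9/8545 = 0.593 V.

Unloaded: 0.998 V; loaded: 0.593 V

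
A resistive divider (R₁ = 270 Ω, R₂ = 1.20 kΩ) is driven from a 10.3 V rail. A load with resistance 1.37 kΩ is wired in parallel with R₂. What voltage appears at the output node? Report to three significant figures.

The load sits in parallel with R₂: R₂‖R_L = (1200 × 1370) / (1200 + 1370) = 639.7 Ω.
V_out = 10.3 × 639.7 / (270 + 639.7) = 10.3 × 639.7/909.7 = 7.24 V.

V_out ≈ 7.24 V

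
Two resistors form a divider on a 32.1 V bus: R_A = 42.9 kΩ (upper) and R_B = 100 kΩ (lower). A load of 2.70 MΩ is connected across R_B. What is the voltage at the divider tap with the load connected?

The load sits in parallel with R_B: R_B‖R_L = (100 × 2700) / (100 + 2700) = 96.43 kΩ.
V_out = 32.1 × 96.43 / (42.9 + 96.43) = 32.1 × 96.43/139.3 = 22.2 V.

V_out ≈ 22.2 V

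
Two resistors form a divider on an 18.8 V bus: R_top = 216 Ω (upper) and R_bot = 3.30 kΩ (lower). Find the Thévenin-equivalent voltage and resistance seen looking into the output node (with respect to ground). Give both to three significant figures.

V_th = 17.6 V, R_th = 203 Ω

V_th is the open-circuit tap voltage: 18.8 × 3300/(216 + 3300) = 17.6 V.
With the supply zeroed, R_top and R_bot appear in parallel from the tap: R_th = R_top‖R_bot = (216 × 3300)/3516 = 203 Ω.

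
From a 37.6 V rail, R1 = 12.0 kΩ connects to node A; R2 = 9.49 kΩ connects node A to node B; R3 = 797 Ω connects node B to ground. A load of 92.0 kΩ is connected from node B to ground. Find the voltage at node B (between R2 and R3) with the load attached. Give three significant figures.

V ≈ 1.33 V

At node B, R3 is in parallel with the load: R3‖R_L = 790.2 Ω.
Below node A the resistance is R2 + (R3‖R_L) = 10280 Ω, so V_A = 37.6 × 10280/22280 = 17.35 V.
Then V_B = V_A × (R3‖R_L)/(R2 + R3‖R_L) = 17.35 × 790.2/10280 = 1.33 V.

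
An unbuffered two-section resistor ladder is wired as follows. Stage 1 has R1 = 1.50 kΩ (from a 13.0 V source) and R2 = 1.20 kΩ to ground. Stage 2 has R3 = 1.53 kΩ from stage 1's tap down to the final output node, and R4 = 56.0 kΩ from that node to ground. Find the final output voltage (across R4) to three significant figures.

Stage 2 presents R3+R4 = 57.53 kΩ as a load on stage 1's tap.
Stage 1's lower leg becomes R2‖(R3+R4) = 1.175 kΩ, so V_mid = 13.0 × 1.175/2.675 = 5.712 V.
Stage 2 is itself unloaded: V_out = V_mid × R4/(R3+R4) = 5.712 × 56.0/57.53 = 5.56 V.

V_out ≈ 5.56 V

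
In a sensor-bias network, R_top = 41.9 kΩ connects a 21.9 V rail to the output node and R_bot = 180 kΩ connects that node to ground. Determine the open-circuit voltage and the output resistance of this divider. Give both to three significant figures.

V_th is the open-circuit tap voltage: 21.9 × 180/(41.9 + 180) = 17.8 V.
With the supply zeroed, R_top and R_bot appear in parallel from the tap: R_th = R_top‖R_bot = (41.9 × 180)/221.9 = 34.0 kΩ.

V_th = 17.8 V, R_th = 34.0 kΩ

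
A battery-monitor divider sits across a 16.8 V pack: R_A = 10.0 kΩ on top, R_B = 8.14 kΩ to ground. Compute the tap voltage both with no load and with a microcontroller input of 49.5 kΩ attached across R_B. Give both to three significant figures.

Unloaded: 7.54 V; loaded: 6.91 V

Open-circuit: V = 16.8 × 8.14/(10.0 + 8.14) = 7.54 V.
With the load, R_B becomes R_B‖R_L = 6.990 kΩ, so V = 16.8 × 6.990/16.99 = 6.91 V.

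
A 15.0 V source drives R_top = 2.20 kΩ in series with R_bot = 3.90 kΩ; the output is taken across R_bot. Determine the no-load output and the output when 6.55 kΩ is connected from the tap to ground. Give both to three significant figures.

Unloaded: 9.59 V; loaded: 7.89 V

Open-circuit: V = 15.0 × 3.90/(2.20 + 3.90) = 9.59 V.
With the load, R_bot becomes R_bot‖R_L = 2.444 kΩ, so V = 15.0 × 2.444/4.644 = 7.89 V.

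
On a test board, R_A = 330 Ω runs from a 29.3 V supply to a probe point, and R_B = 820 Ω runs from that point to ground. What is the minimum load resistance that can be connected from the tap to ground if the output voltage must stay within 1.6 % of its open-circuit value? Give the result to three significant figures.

R_L(min) ≈ 14.5 kΩ

Output resistance R_th = R_A‖R_B = (330 × 820)/1150 = 235.3 Ω.
The fractional drop is R_th/(R_th + R_L); requiring this ≤ 0.0160 gives R_L ≥ R_th(1/0.0160 − 1) = 235.3 × 61.50 = 14.5 kΩ.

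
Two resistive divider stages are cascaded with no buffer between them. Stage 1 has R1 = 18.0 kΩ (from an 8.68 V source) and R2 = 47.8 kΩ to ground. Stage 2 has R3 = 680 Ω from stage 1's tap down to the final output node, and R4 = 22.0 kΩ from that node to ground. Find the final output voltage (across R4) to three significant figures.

V_out ≈ 3.88 V

Stage 2 presents R3+R4 = 22680 Ω as a load on stage 1's tap.
Stage 1's lower leg becomes R2‖(R3+R4) = 15380 Ω, so V_mid = 8.68 × 15380/33380 = 4.000 V.
Stage 2 is itself unloaded: V_out = V_mid × R4/(R3+R4) = 4.000 × 22000/22680 = 3.88 V.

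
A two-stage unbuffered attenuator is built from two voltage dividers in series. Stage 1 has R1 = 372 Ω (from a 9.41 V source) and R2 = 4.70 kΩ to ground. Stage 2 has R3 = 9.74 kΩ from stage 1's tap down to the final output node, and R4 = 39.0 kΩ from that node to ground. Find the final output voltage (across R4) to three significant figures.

Stage 2 presents R3+R4 = 48740 Ω as a load on stage 1's tap.
Stage 1's lower leg becomes R2‖(R3+R4) = 4287 Ω, so V_mid = 9.41 × 4287/4659 = 8.659 V.
Stage 2 is itself unloaded: V_out = V_mid × R4/(R3+R4) = 8.659 × 39000/48740 = 6.93 V.

V_out ≈ 6.93 V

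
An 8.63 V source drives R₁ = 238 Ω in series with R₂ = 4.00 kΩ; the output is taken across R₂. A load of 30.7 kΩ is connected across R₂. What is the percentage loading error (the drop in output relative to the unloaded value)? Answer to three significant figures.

0.726 %

The divider's output (Thévenin) resistance is R₁‖R₂ = 224.6 Ω.
Fractional drop under load = R_th/(R_th + R_L) = 224.6 / (224.6 + 30700) = 0.007264.
So the output falls by 0.726 %.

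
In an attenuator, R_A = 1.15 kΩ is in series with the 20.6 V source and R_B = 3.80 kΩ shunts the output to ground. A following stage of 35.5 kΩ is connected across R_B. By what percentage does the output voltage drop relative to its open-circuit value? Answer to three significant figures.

2.43 %

The divider's output (Thévenin) resistance is R_A‖R_B = 0.8828 kΩ.
Fractional drop under load = R_th/(R_th + R_L) = 0.8828 / (0.8828 + 35.5) = 0.02426.
So the output falls by 2.43 %.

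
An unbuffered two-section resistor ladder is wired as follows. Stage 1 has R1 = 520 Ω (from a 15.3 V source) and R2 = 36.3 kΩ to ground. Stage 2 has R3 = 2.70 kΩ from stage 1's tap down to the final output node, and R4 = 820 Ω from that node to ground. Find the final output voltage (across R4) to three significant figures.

V_out ≈ 3.07 V

Stage 2 presents R3+R4 = 3520 Ω as a load on stage 1's tap.
Stage 1's lower leg becomes R2‖(R3+R4) = 3209 Ω, so V_mid = 15.3 × 3209/3729 = 13.17 V.
Stage 2 is itself unloaded: V_out = V_mid × R4/(R3+R4) = 13.17 × 820/3520 = 3.07 V.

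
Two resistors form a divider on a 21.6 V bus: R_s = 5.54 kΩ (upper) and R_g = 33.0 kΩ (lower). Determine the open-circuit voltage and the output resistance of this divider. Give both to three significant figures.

V_th = 18.5 V, R_th = 4.74 kΩ

V_th is the open-circuit tap voltage: 21.6 × 33.0/(5.54 + 33.0) = 18.5 V.
With the supply zeroed, R_s and R_g appear in parallel from the tap: R_th = R_s‖R_g = (5.54 × 33.0)/38.54 = 4.74 kΩ.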